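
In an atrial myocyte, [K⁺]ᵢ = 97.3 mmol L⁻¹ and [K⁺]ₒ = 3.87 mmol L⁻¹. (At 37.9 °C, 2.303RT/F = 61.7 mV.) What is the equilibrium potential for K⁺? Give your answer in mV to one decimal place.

E = (61.7/z) · log₁₀([K⁺]_out/[K⁺]_in) with z = +1.
= (61.7/1) · log₁₀(3.87/97.3) = 61.70 · log₁₀(0.03977)
= 61.70 · (-1.4004) = -86.40 mV

-86.4 mV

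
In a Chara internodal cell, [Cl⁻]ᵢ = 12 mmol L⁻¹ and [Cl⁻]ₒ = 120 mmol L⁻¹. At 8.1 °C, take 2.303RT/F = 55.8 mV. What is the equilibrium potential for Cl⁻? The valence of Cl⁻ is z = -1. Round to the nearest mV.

E = (55.8/z) · log₁₀([Cl⁻]_out/[Cl⁻]_in) with z = -1.
For an anion, dividing by z = -1 reverses the sign.
= (55.8/-1) · log₁₀(120/12) = -55.80 · log₁₀(10)
= -55.80 · (1.0000) = -55.80 mV

-56 mV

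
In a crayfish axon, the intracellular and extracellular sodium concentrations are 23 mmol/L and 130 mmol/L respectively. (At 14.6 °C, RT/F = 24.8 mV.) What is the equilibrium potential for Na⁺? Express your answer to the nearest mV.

E = (24.8/z) · ln([Na⁺]_out/[Na⁺]_in) with z = +1.
= (24.8/1) · ln(130/23) = 24.80 · ln(5.652)
= 24.80 · (1.7320) = 42.95 mV

43 mV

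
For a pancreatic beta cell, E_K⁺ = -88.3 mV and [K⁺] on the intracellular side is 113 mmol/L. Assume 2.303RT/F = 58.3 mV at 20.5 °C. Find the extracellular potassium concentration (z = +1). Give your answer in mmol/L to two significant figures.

3.5 mmol/L

Nernst: E = (58.3/1) · log₁₀([out]/[in]), so log₁₀([out]/[in]) = -88.3 × 1 / 58.3 = -1.5146.
[out]/[in] = 10^(-1.5146) = 0.03058.
[out] = 0.03058 × 113 = 3.455 mmol/L.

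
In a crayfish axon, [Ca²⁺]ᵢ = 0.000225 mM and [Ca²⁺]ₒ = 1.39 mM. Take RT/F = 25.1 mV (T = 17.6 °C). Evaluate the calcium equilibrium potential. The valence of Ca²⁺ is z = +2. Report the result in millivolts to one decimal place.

E = (25.1/z) · ln([Ca²⁺]_out/[Ca²⁺]_in) with z = +2.
= (25.1/2) · ln(1.39/0.000225) = 12.55 · ln(6178)
= 12.55 · (8.7287) = 109.55 mV

109.5 mV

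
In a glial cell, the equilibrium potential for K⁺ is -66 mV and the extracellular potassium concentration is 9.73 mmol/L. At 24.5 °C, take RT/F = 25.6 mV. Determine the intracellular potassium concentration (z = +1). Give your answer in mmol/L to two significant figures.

Nernst: E = (25.6/1) · ln([out]/[in]), so ln([out]/[in]) = -66.0 × 1 / 25.6 = -2.5781.
[out]/[in] = e^(-2.5781) = 0.07592.
[in] = 9.73 / 0.07592 = 128.2 mmol/L.

130 mmol/L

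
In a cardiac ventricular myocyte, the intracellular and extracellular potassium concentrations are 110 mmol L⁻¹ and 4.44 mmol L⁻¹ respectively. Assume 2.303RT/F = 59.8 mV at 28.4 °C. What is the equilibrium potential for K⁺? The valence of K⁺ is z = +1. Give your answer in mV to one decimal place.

E = (59.8/z) · log₁₀([K⁺]_out/[K⁺]_in) with z = +1.
= (59.8/1) · log₁₀(4.44/110) = 59.80 · log₁₀(0.04036)
= 59.80 · (-1.3940) = -83.36 mV

-83.4 mV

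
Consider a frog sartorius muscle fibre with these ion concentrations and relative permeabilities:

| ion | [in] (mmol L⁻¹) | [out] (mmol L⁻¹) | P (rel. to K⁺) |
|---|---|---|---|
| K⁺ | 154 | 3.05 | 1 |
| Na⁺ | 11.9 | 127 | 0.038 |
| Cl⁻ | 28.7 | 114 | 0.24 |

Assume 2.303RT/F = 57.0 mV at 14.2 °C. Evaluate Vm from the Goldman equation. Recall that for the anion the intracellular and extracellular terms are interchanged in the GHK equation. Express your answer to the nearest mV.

-62 mV

Vm = 57.0 · log₁₀[(Σ P·[cation]ₒ + Σ P·[anion]ᵢ) / (Σ P·[cation]ᵢ + Σ P·[anion]ₒ)]
Numerator = 1×3.05 + 0.038×127 + 0.24×28.7 = 14.76
Denominator = 1×154 + 0.038×11.9 + 0.24×114 = 181.8
Vm = 57.0 · log₁₀(0.081205) = 57.0 × (-1.0904) = -62.15 mV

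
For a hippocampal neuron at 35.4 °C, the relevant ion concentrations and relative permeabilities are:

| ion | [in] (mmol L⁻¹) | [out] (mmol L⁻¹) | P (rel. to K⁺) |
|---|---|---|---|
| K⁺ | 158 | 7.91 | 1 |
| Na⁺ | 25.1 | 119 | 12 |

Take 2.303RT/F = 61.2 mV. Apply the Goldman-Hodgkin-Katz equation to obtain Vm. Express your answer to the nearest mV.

Vm = 61.2 · log₁₀[(Σ P·[cation]ₒ + Σ P·[anion]ᵢ) / (Σ P·[cation]ᵢ + Σ P·[anion]ₒ)]
Numerator = 1×7.91 + 12×119 = 1436
Denominator = 1×158 + 12×25.1 = 459.2
Vm = 61.2 · log₁₀(3.127) = 61.2 × (0.4951) = 30.30 mV

30 mV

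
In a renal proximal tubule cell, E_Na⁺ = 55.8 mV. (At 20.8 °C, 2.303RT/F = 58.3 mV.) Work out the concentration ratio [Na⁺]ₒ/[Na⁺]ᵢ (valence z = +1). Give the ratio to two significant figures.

9.1

log₁₀([out]/[in]) = E·z/(58.3) = 55.8 × 1 / 58.3 = 0.9571
[out]/[in] = 10^(0.9571) = 9.06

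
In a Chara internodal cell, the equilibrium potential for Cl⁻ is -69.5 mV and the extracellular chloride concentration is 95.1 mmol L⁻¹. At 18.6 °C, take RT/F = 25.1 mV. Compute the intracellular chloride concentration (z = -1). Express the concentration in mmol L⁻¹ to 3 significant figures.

5.97 mmol L⁻¹

Nernst: E = (25.1/-1) · ln([out]/[in]), so ln([out]/[in]) = -69.5 × -1 / 25.1 = 2.7689.
[out]/[in] = e^(2.7689) = 15.94.
[in] = 95.1 / 15.94 = 5.966 mmol L⁻¹.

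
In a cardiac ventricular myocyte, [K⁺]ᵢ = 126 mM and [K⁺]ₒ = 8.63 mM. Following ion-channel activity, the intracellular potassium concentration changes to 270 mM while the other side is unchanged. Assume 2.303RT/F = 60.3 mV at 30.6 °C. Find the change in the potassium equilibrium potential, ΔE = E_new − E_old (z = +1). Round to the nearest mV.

E_old = (60.3/1)·log₁₀(8.63/126) = -70.21 mV
E_new = (60.3/1)·log₁₀(8.63/270) = -90.17 mV
ΔE = -90.17 − (-70.21) = -19.96 mV

-20 mV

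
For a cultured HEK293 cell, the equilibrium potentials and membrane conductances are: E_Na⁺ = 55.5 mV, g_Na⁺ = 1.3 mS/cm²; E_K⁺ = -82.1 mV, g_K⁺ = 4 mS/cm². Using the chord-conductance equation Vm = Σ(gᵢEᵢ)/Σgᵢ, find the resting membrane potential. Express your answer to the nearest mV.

-48 mV

Σ gᵢEᵢ = 1.3·(55.5) + 4·(-82.1) = -256.25
Σ gᵢ = 1.3 + 4 = 5.3
Vm = -256.25 / 5.3 = -48.35 mV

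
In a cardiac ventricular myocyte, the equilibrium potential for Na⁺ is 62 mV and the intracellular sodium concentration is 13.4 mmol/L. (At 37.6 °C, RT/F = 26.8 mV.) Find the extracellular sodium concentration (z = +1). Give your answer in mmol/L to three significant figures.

Nernst: E = (26.8/1) · ln([out]/[in]), so ln([out]/[in]) = 62.0 × 1 / 26.8 = 2.3134.
[out]/[in] = e^(2.3134) = 10.11.
[out] = 10.11 × 13.4 = 135.5 mmol/L.

135 mmol/L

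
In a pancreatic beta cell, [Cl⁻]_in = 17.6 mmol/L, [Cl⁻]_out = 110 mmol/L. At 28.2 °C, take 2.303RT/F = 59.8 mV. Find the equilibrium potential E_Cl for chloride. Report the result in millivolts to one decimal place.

-47.6 mV

E = (59.8/z) · log₁₀([Cl⁻]_out/[Cl⁻]_in) with z = -1.
For an anion, dividing by z = -1 reverses the sign.
= (59.8/-1) · log₁₀(110/17.6) = -59.80 · log₁₀(6.25)
= -59.80 · (0.7959) = -47.59 mV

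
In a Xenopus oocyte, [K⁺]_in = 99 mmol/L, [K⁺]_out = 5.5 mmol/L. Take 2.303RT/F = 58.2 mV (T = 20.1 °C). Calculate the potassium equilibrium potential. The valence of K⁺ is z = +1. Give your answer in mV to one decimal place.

E = (58.2/z) · log₁₀([K⁺]_out/[K⁺]_in) with z = +1.
= (58.2/1) · log₁₀(5.5/99) = 58.20 · log₁₀(0.05556)
= 58.20 · (-1.2553) = -73.06 mV

-73.1 mV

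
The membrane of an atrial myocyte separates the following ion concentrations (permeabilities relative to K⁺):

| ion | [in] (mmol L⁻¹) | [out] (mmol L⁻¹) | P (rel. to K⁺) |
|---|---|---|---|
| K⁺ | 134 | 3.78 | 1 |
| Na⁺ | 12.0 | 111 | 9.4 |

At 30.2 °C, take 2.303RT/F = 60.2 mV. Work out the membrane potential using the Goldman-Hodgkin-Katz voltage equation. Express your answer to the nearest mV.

38 mV

Vm = 60.2 · log₁₀[(Σ P·[cation]ₒ + Σ P·[anion]ᵢ) / (Σ P·[cation]ᵢ + Σ P·[anion]ₒ)]
Numerator = 1×3.78 + 9.4×111 = 1047
Denominator = 1×134 + 9.4×12.0 = 246.8
Vm = 60.2 · log₁₀(4.243) = 60.2 × (0.6277) = 37.79 mV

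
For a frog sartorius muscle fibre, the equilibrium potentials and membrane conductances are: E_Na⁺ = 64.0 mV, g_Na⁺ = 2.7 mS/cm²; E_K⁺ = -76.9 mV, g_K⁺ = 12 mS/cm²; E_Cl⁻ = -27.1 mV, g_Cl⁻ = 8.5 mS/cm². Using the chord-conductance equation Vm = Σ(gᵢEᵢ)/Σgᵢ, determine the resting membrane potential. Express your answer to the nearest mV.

-42 mV

Σ gᵢEᵢ = 2.7·(64.0) + 12·(-76.9) + 8.5·(-27.1) = -980.35
Σ gᵢ = 2.7 + 12 + 8.5 = 23.2
Vm = -980.35 / 23.2 = -42.26 mV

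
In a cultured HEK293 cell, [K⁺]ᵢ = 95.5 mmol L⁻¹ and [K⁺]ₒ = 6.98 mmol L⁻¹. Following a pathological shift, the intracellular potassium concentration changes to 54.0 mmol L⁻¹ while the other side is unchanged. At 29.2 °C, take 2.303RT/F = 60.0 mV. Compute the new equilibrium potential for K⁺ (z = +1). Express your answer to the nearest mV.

-53 mV

After the shift: [K⁺]_out = 6.98, [K⁺]_in = 54.0 mmol L⁻¹.
E_new = (60.0/1)·log₁₀(6.98/54.0) = 60.00 · (-0.8885) = -53.31 mV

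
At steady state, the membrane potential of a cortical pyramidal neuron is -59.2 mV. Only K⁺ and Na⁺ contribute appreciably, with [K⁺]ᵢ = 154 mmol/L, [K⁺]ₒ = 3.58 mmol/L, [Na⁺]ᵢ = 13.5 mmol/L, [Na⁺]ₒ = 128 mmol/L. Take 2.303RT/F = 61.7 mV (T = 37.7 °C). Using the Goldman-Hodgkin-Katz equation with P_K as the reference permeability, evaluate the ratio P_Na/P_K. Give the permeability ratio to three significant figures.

Let α = P_Na/P_K. GHK: Vm = 61.7·log₁₀[(Kₒ + α·Naₒ)/(Kᵢ + α·Naᵢ)].
10^(Vm/61.7) = 10^(-59.2/61.7) = 0.10978
So 0.10978·(Kᵢ + α·Naᵢ) = Kₒ + α·Naₒ → α = (0.10978·154.0 − 3.58) / (128.0 − 0.10978·13.5)
α = (16.91 − 3.58) / (128.0 − 1.482) = 13.33/126.5 = 0.1053

0.105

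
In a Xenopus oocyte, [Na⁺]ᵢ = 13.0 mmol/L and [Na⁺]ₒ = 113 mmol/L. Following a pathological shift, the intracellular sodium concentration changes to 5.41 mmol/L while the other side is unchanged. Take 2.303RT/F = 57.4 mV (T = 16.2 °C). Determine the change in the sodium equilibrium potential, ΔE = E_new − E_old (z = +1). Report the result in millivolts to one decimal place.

E_old = (57.4/1)·log₁₀(113/13.0) = 53.91 mV
E_new = (57.4/1)·log₁₀(113/5.41) = 75.76 mV
ΔE = 75.76 − (53.91) = 21.85 mV

21.9 mV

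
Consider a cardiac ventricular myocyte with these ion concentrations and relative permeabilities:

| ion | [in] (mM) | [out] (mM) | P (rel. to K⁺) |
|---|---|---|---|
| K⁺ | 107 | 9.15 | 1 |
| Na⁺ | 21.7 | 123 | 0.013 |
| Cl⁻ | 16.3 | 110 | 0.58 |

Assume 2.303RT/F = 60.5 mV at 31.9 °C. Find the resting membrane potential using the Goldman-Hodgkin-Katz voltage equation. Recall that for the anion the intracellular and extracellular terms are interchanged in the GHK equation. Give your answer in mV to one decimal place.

-56.1 mV

Vm = 60.5 · log₁₀[(Σ P·[cation]ₒ + Σ P·[anion]ᵢ) / (Σ P·[cation]ᵢ + Σ P·[anion]ₒ)]
Numerator = 1×9.15 + 0.013×123 + 0.58×16.3 = 20.2
Denominator = 1×107 + 0.013×21.7 + 0.58×110 = 171.1
Vm = 60.5 · log₁₀(0.11809) = 60.5 × (-0.9278) = -56.13 mV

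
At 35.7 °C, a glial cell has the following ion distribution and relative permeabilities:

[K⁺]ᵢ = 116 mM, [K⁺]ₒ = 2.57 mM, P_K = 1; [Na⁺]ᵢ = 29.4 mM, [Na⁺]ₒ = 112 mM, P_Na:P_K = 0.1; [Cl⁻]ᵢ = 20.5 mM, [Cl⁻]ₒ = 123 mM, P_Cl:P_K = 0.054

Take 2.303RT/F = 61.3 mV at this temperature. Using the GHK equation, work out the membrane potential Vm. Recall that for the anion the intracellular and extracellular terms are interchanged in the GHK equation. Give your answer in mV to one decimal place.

-56.8 mV

Vm = 61.3 · log₁₀[(Σ P·[cation]ₒ + Σ P·[anion]ᵢ) / (Σ P·[cation]ᵢ + Σ P·[anion]ₒ)]
Numerator = 1×2.57 + 0.1×112 + 0.054×20.5 = 14.88
Denominator = 1×116 + 0.1×29.4 + 0.054×123 = 125.6
Vm = 61.3 · log₁₀(0.11846) = 61.3 × (-0.9264) = -56.79 mV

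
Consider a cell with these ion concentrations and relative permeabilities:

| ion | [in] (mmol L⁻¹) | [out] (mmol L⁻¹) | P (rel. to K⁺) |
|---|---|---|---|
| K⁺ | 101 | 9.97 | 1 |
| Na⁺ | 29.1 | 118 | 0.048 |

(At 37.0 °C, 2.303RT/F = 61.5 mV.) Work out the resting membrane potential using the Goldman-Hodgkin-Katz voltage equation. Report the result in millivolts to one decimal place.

Vm = 61.5 · log₁₀[(Σ P·[cation]ₒ + Σ P·[anion]ᵢ) / (Σ P·[cation]ᵢ + Σ P·[anion]ₒ)]
Numerator = 1×9.97 + 0.048×118 = 15.63
Denominator = 1×101 + 0.048×29.1 = 102.4
Vm = 61.5 · log₁₀(0.15268) = 61.5 × (-0.8162) = -50.20 mV

-50.2 mV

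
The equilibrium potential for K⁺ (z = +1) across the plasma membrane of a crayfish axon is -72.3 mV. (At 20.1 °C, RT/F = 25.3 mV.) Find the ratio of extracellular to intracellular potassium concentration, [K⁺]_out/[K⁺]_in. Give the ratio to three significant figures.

ln([out]/[in]) = E·z/(25.3) = -72.3 × 1 / 25.3 = -2.8577
[out]/[in] = e^(-2.8577) = 0.0574

0.0574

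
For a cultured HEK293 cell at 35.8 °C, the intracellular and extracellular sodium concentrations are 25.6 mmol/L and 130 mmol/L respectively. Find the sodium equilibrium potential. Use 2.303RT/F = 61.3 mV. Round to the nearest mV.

43 mV

E = (61.3/z) · log₁₀([Na⁺]_out/[Na⁺]_in) with z = +1.
= (61.3/1) · log₁₀(130/25.6) = 61.30 · log₁₀(5.078)
= 61.30 · (0.7057) = 43.26 mV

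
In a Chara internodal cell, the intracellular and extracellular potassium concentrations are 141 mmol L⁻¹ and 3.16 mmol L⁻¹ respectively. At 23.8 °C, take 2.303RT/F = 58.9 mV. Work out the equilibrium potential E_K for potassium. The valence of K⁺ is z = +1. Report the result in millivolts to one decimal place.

E = (58.9/z) · log₁₀([K⁺]_out/[K⁺]_in) with z = +1.
= (58.9/1) · log₁₀(3.16/141) = 58.90 · log₁₀(0.02241)
= 58.90 · (-1.6495) = -97.16 mV

-97.2 mV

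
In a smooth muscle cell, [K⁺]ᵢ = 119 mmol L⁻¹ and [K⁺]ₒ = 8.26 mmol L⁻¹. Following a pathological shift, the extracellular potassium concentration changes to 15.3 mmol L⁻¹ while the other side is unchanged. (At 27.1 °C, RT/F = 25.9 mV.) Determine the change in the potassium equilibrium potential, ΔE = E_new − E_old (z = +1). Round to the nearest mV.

E_old = (25.9/1)·ln(8.26/119) = -69.09 mV
E_new = (25.9/1)·ln(15.3/119) = -53.13 mV
ΔE = -53.13 − (-69.09) = 15.97 mV

16 mV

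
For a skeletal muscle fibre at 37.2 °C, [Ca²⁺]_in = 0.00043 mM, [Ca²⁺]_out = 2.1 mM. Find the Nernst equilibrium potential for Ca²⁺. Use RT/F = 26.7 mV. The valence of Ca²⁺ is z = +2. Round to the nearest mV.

113 mV

E = (26.7/z) · ln([Ca²⁺]_out/[Ca²⁺]_in) with z = +2.
= (26.7/2) · ln(2.1/0.00043) = 13.35 · ln(4884)
= 13.35 · (8.4937) = 113.39 mV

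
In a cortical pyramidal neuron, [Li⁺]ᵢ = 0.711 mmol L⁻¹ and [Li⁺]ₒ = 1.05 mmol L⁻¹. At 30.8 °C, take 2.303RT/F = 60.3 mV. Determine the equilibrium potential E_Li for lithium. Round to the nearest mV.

E = (60.3/z) · log₁₀([Li⁺]_out/[Li⁺]_in) with z = +1.
= (60.3/1) · log₁₀(1.05/0.711) = 60.30 · log₁₀(1.477)
= 60.30 · (0.1693) = 10.21 mV

10 mV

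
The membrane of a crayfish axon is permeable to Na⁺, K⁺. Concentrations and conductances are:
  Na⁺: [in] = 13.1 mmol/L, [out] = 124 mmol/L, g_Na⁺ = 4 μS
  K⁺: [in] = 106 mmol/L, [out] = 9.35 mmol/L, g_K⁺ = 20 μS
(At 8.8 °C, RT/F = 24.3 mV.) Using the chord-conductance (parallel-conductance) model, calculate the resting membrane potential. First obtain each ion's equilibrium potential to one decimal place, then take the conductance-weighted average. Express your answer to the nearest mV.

E_Na⁺ = (24.3/1)·ln(124/13.1) = 54.6 mV
E_K⁺ = (24.3/1)·ln(9.35/106) = -59.0 mV
Vm = (Σ gᵢEᵢ)/(Σ gᵢ) = (4·54.6 + 20·-59.0) / (4 + 20)
= -961.60 / 24 = -40.07 mV

-40 mV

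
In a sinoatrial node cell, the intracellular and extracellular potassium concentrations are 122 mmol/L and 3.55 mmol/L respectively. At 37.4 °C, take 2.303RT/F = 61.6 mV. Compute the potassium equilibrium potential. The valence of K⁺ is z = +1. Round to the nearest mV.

E = (61.6/z) · log₁₀([K⁺]_out/[K⁺]_in) with z = +1.
= (61.6/1) · log₁₀(3.55/122) = 61.60 · log₁₀(0.0291)
= 61.60 · (-1.5361) = -94.63 mV

-95 mV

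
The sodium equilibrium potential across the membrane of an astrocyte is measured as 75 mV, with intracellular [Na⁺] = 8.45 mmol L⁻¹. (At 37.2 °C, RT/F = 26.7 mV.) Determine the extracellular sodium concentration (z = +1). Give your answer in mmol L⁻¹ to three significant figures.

Nernst: E = (26.7/1) · ln([out]/[in]), so ln([out]/[in]) = 75.0 × 1 / 26.7 = 2.8090.
[out]/[in] = e^(2.8090) = 16.59.
[out] = 16.59 × 8.45 = 140.2 mmol L⁻¹.

140 mmol L⁻¹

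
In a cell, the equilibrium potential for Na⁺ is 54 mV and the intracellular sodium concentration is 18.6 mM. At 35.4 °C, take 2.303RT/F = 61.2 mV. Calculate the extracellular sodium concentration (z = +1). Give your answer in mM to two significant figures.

Nernst: E = (61.2/1) · log₁₀([out]/[in]), so log₁₀([out]/[in]) = 54.0 × 1 / 61.2 = 0.8824.
[out]/[in] = 10^(0.8824) = 7.627.
[out] = 7.627 × 18.6 = 141.9 mM.

140 mM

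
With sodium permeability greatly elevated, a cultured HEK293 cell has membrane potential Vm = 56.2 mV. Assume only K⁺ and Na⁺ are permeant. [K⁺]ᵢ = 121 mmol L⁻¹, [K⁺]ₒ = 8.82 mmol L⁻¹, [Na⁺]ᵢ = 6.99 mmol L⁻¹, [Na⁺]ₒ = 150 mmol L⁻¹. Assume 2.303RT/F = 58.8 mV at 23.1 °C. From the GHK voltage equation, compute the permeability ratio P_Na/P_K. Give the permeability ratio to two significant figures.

12

Let α = P_Na/P_K. GHK: Vm = 58.8·log₁₀[(Kₒ + α·Naₒ)/(Kᵢ + α·Naᵢ)].
10^(Vm/58.8) = 10^(56.2/58.8) = 9.032
So 9.032·(Kᵢ + α·Naᵢ) = Kₒ + α·Naₒ → α = (9.032·121.0 − 8.82) / (150.0 − 9.032·6.99)
α = (1093 − 8.82) / (150.0 − 63.13) = 1084/86.87 = 12.48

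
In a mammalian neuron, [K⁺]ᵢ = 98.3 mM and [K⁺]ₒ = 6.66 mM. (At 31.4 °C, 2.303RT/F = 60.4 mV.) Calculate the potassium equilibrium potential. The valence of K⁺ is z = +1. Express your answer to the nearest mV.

E = (60.4/z) · log₁₀([K⁺]_out/[K⁺]_in) with z = +1.
= (60.4/1) · log₁₀(6.66/98.3) = 60.40 · log₁₀(0.06775)
= 60.40 · (-1.1691) = -70.61 mV

-71 mV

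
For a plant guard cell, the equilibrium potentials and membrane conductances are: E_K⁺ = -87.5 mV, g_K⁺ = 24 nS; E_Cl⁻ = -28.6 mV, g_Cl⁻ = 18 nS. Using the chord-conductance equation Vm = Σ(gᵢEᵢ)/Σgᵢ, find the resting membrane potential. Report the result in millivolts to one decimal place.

-62.3 mV

Σ gᵢEᵢ = 24·(-87.5) + 18·(-28.6) = -2614.80
Σ gᵢ = 24 + 18 = 42
Vm = -2614.80 / 42 = -62.26 mV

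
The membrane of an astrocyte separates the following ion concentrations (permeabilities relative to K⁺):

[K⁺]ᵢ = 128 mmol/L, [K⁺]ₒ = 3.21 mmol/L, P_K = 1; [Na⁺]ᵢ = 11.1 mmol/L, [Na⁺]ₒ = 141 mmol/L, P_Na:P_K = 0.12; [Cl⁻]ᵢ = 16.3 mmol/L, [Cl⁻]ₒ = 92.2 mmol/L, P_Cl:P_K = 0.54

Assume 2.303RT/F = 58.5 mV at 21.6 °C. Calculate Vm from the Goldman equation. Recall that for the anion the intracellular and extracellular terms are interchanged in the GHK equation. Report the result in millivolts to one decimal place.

Vm = 58.5 · log₁₀[(Σ P·[cation]ₒ + Σ P·[anion]ᵢ) / (Σ P·[cation]ᵢ + Σ P·[anion]ₒ)]
Numerator = 1×3.21 + 0.12×141 + 0.54×16.3 = 28.93
Denominator = 1×128 + 0.12×11.1 + 0.54×92.2 = 179.1
Vm = 58.5 · log₁₀(0.16152) = 58.5 × (-0.7918) = -46.32 mV

-46.3 mV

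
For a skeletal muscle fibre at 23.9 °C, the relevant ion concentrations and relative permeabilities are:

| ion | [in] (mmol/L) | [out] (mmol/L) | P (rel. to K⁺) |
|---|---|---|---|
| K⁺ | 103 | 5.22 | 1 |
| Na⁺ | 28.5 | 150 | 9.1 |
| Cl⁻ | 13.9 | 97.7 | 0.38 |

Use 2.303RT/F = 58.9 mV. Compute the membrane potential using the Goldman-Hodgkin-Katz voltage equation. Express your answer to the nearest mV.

32 mV

Vm = 58.9 · log₁₀[(Σ P·[cation]ₒ + Σ P·[anion]ᵢ) / (Σ P·[cation]ᵢ + Σ P·[anion]ₒ)]
Numerator = 1×5.22 + 9.1×150 + 0.38×13.9 = 1376
Denominator = 1×103 + 9.1×28.5 + 0.38×97.7 = 399.5
Vm = 58.9 · log₁₀(3.4433) = 58.9 × (0.5370) = 31.63 mV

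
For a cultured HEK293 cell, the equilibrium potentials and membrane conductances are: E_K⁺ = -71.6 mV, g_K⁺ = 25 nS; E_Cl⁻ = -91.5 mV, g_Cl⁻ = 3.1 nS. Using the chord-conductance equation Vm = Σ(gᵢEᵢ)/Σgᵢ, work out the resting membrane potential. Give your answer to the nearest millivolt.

Σ gᵢEᵢ = 25·(-71.6) + 3.1·(-91.5) = -2073.65
Σ gᵢ = 25 + 3.1 = 28.1
Vm = -2073.65 / 28.1 = -73.80 mV

-74 mV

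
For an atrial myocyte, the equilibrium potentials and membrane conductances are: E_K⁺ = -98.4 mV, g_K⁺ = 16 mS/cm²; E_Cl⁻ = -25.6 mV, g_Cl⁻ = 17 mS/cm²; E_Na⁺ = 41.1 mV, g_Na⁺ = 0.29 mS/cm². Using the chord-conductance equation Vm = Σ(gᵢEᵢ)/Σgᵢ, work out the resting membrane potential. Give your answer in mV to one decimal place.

Σ gᵢEᵢ = 16·(-98.4) + 17·(-25.6) + 0.29·(41.1) = -1997.68
Σ gᵢ = 16 + 17 + 0.29 = 33.29
Vm = -1997.68 / 33.29 = -60.01 mV

-60.0 mV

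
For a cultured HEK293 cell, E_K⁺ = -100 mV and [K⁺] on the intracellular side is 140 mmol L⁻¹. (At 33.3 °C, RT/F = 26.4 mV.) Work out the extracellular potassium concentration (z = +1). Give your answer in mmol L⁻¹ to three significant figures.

Nernst: E = (26.4/1) · ln([out]/[in]), so ln([out]/[in]) = -100.0 × 1 / 26.4 = -3.7879.
[out]/[in] = e^(-3.7879) = 0.02264.
[out] = 0.02264 × 140 = 3.17 mmol L⁻¹.

3.17 mmol L⁻¹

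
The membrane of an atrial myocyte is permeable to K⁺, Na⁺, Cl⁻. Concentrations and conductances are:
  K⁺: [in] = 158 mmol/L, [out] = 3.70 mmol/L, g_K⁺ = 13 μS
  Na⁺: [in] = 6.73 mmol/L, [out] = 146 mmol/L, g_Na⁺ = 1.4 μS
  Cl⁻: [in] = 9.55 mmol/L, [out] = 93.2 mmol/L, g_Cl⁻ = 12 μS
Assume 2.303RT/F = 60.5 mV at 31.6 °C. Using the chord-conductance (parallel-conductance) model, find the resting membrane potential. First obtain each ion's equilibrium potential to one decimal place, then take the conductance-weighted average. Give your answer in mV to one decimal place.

-71.5 mV

E_K⁺ = (60.5/1)·log₁₀(3.70/158) = -98.6 mV
E_Na⁺ = (60.5/1)·log₁₀(146/6.73) = 80.8 mV
E_Cl⁻ = (60.5/-1)·log₁₀(93.2/9.55) = -59.9 mV
Vm = (Σ gᵢEᵢ)/(Σ gᵢ) = (13·-98.6 + 1.4·80.8 + 12·-59.9) / (13 + 1.4 + 12)
= -1887.48 / 26.4 = -71.50 mV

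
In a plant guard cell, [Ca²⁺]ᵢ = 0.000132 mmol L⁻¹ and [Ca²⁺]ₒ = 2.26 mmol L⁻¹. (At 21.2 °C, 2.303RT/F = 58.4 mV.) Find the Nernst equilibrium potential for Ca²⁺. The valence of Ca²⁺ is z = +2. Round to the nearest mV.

E = (58.4/z) · log₁₀([Ca²⁺]_out/[Ca²⁺]_in) with z = +2.
= (58.4/2) · log₁₀(2.26/0.000132) = 29.20 · log₁₀(1.712e+04)
= 29.20 · (4.2335) = 123.62 mV

124 mV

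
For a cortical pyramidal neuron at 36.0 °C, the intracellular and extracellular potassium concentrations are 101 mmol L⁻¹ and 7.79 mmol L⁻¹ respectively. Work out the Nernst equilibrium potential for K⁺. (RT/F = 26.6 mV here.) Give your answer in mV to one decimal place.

E = (26.6/z) · ln([K⁺]_out/[K⁺]_in) with z = +1.
= (26.6/1) · ln(7.79/101) = 26.60 · ln(0.07713)
= 26.60 · (-2.5623) = -68.16 mV

-68.2 mV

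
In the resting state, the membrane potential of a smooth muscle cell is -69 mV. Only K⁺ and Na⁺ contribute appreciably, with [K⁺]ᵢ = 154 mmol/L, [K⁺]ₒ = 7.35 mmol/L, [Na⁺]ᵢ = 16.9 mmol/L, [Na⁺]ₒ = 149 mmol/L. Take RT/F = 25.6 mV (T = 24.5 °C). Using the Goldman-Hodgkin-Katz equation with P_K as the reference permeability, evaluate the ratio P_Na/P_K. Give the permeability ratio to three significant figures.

0.0206

Let α = P_Na/P_K. GHK: Vm = 25.6·ln[(Kₒ + α·Naₒ)/(Kᵢ + α·Naᵢ)].
e^(Vm/25.6) = e^(-69.0/25.6) = 0.067521
So 0.067521·(Kᵢ + α·Naᵢ) = Kₒ + α·Naₒ → α = (0.067521·154.0 − 7.35) / (149.0 − 0.067521·16.9)
α = (10.4 − 7.35) / (149.0 − 1.141) = 3.048/147.9 = 0.02062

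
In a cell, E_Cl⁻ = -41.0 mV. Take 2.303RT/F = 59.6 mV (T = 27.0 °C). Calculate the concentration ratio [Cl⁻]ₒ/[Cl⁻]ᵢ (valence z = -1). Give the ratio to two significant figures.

4.9

log₁₀([out]/[in]) = E·z/(59.6) = -41.0 × -1 / 59.6 = 0.6879
[out]/[in] = 10^(0.6879) = 4.874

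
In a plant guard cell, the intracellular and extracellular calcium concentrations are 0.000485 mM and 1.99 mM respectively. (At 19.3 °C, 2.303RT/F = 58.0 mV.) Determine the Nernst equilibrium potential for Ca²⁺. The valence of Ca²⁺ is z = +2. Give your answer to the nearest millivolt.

E = (58.0/z) · log₁₀([Ca²⁺]_out/[Ca²⁺]_in) with z = +2.
= (58.0/2) · log₁₀(1.99/0.000485) = 29.00 · log₁₀(4103)
= 29.00 · (3.6131) = 104.78 mV

105 mV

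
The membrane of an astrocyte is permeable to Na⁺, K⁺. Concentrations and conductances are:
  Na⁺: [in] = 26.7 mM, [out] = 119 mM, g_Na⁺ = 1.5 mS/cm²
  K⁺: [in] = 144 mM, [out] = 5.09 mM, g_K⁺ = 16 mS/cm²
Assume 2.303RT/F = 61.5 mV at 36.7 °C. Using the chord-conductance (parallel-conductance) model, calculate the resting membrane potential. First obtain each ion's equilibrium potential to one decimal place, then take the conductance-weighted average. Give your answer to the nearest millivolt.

E_Na⁺ = (61.5/1)·log₁₀(119/26.7) = 39.9 mV
E_K⁺ = (61.5/1)·log₁₀(5.09/144) = -89.3 mV
Vm = (Σ gᵢEᵢ)/(Σ gᵢ) = (1.5·39.9 + 16·-89.3) / (1.5 + 16)
= -1368.95 / 17.5 = -78.23 mV

-78 mV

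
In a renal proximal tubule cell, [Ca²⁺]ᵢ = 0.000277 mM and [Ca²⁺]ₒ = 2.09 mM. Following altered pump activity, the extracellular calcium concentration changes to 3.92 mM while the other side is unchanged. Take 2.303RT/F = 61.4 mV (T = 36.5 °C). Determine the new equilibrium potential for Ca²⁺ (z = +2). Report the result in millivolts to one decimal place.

127.4 mV

After the shift: [Ca²⁺]_out = 3.92, [Ca²⁺]_in = 0.000277 mM.
E_new = (61.4/2)·log₁₀(3.92/0.000277) = 30.70 · (4.1508) = 127.43 mV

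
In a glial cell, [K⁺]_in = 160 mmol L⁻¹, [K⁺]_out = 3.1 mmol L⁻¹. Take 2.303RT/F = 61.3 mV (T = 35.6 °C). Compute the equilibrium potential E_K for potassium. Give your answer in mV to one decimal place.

E = (61.3/z) · log₁₀([K⁺]_out/[K⁺]_in) with z = +1.
= (61.3/1) · log₁₀(3.1/160) = 61.30 · log₁₀(0.01937)
= 61.30 · (-1.7128) = -104.99 mV

-105.0 mV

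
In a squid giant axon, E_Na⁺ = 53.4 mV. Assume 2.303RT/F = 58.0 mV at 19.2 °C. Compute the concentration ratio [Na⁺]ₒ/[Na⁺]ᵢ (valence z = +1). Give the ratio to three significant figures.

8.33

log₁₀([out]/[in]) = E·z/(58.0) = 53.4 × 1 / 58.0 = 0.9207
[out]/[in] = 10^(0.9207) = 8.331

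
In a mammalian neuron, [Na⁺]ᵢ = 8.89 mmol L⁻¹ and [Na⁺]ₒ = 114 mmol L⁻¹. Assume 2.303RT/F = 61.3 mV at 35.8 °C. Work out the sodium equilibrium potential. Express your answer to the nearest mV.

68 mV

E = (61.3/z) · log₁₀([Na⁺]_out/[Na⁺]_in) with z = +1.
= (61.3/1) · log₁₀(114/8.89) = 61.30 · log₁₀(12.82)
= 61.30 · (1.1080) = 67.92 mV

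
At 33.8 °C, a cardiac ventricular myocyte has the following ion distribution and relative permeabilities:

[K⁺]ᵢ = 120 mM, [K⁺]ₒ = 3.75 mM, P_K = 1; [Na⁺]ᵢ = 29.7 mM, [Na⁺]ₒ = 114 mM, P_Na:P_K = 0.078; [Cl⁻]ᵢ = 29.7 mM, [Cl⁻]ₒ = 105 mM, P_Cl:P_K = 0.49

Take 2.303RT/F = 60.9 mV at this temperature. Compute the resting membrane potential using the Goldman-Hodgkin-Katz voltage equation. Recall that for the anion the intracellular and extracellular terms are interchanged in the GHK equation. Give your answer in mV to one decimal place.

Vm = 60.9 · log₁₀[(Σ P·[cation]ₒ + Σ P·[anion]ᵢ) / (Σ P·[cation]ᵢ + Σ P·[anion]ₒ)]
Numerator = 1×3.75 + 0.078×114 + 0.49×29.7 = 27.2
Denominator = 1×120 + 0.078×29.7 + 0.49×105 = 173.8
Vm = 60.9 · log₁₀(0.1565) = 60.9 × (-0.8055) = -49.05 mV

-49.1 mV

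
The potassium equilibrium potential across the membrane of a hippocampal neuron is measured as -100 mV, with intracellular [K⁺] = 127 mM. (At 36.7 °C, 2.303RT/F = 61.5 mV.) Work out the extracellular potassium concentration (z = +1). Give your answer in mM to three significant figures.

Nernst: E = (61.5/1) · log₁₀([out]/[in]), so log₁₀([out]/[in]) = -100.0 × 1 / 61.5 = -1.6260.
[out]/[in] = 10^(-1.6260) = 0.02366.
[out] = 0.02366 × 127 = 3.005 mM.

3.00 mM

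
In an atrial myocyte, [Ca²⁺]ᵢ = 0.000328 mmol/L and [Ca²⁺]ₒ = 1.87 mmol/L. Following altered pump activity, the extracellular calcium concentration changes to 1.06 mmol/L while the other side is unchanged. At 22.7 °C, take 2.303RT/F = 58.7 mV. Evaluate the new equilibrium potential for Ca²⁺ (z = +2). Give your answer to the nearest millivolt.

103 mV

After the shift: [Ca²⁺]_out = 1.06, [Ca²⁺]_in = 0.000328 mmol/L.
E_new = (58.7/2)·log₁₀(1.06/0.000328) = 29.35 · (3.5094) = 103.00 mV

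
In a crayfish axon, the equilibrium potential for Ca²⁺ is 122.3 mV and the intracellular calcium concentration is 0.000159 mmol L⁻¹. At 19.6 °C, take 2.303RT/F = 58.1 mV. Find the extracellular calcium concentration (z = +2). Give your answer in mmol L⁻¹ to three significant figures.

Nernst: E = (58.1/2) · log₁₀([out]/[in]), so log₁₀([out]/[in]) = 122.3 × 2 / 58.1 = 4.2100.
[out]/[in] = 10^(4.2100) = 1.622e+04.
[out] = 1.622e+04 × 0.000159 = 2.579 mmol L⁻¹.

2.58 mmol L⁻¹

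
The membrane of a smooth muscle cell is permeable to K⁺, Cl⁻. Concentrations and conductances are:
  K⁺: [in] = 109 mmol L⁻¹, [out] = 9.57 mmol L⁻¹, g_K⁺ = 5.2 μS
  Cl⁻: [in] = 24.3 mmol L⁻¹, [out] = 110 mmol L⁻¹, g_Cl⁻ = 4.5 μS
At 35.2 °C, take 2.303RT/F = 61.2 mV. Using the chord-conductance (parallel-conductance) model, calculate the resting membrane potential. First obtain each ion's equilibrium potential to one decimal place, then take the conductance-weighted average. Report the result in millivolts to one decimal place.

-53.3 mV

E_K⁺ = (61.2/1)·log₁₀(9.57/109) = -64.7 mV
E_Cl⁻ = (61.2/-1)·log₁₀(110/24.3) = -40.1 mV
Vm = (Σ gᵢEᵢ)/(Σ gᵢ) = (5.2·-64.7 + 4.5·-40.1) / (5.2 + 4.5)
= -516.89 / 9.7 = -53.29 mV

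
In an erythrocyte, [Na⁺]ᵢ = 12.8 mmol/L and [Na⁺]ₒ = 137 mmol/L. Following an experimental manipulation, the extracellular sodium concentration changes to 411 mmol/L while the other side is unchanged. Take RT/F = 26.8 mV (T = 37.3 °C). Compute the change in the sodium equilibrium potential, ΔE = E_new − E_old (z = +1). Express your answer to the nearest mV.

29 mV

E_old = (26.8/1)·ln(137/12.8) = 63.53 mV
E_new = (26.8/1)·ln(411/12.8) = 92.97 mV
ΔE = 92.97 − (63.53) = 29.44 mV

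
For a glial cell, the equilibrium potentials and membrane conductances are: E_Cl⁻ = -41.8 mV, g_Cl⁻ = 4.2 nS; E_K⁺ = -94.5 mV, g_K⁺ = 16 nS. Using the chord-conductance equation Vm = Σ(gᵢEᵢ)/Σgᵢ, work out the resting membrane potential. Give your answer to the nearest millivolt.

Σ gᵢEᵢ = 4.2·(-41.8) + 16·(-94.5) = -1687.56
Σ gᵢ = 4.2 + 16 = 20.2
Vm = -1687.56 / 20.2 = -83.54 mV

-84 mV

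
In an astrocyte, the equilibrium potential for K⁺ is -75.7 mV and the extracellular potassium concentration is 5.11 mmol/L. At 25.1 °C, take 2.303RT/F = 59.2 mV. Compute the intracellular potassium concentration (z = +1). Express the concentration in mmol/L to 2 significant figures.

97 mmol/L

Nernst: E = (59.2/1) · log₁₀([out]/[in]), so log₁₀([out]/[in]) = -75.7 × 1 / 59.2 = -1.2787.
[out]/[in] = 10^(-1.2787) = 0.05264.
[in] = 5.11 / 0.05264 = 97.08 mmol/L.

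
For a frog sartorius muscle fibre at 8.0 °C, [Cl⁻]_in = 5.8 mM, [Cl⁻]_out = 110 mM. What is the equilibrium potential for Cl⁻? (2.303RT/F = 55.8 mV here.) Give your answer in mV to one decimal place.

E = (55.8/z) · log₁₀([Cl⁻]_out/[Cl⁻]_in) with z = -1.
For an anion, dividing by z = -1 reverses the sign.
= (55.8/-1) · log₁₀(110/5.8) = -55.80 · log₁₀(18.97)
= -55.80 · (1.2780) = -71.31 mV

-71.3 mV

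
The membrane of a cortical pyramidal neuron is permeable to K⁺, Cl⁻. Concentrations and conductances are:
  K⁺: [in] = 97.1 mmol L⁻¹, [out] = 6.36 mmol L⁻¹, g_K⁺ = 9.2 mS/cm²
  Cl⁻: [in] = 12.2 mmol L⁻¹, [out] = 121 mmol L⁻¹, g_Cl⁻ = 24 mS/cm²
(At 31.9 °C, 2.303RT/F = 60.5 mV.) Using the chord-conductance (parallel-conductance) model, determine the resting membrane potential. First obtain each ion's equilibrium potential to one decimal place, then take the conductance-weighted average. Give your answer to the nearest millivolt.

E_K⁺ = (60.5/1)·log₁₀(6.36/97.1) = -71.6 mV
E_Cl⁻ = (60.5/-1)·log₁₀(121/12.2) = -60.3 mV
Vm = (Σ gᵢEᵢ)/(Σ gᵢ) = (9.2·-71.6 + 24·-60.3) / (9.2 + 24)
= -2105.92 / 33.2 = -63.43 mV

-63 mV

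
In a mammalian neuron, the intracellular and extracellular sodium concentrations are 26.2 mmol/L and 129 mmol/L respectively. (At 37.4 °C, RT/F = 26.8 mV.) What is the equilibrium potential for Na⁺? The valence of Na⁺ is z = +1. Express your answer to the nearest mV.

E = (26.8/z) · ln([Na⁺]_out/[Na⁺]_in) with z = +1.
= (26.8/1) · ln(129/26.2) = 26.80 · ln(4.924)
= 26.80 · (1.5941) = 42.72 mV

43 mV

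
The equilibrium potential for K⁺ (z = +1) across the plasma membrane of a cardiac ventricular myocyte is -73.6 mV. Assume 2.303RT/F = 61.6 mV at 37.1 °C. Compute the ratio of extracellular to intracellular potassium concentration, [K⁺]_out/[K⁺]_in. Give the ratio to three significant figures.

log₁₀([out]/[in]) = E·z/(61.6) = -73.6 × 1 / 61.6 = -1.1948
[out]/[in] = 10^(-1.1948) = 0.06385

0.0639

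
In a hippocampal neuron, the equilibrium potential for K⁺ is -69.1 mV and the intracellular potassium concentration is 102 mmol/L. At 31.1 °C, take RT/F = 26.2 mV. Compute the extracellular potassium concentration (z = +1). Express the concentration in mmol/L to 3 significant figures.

7.30 mmol/L

Nernst: E = (26.2/1) · ln([out]/[in]), so ln([out]/[in]) = -69.1 × 1 / 26.2 = -2.6374.
[out]/[in] = e^(-2.6374) = 0.07155.
[out] = 0.07155 × 102 = 7.298 mmol/L.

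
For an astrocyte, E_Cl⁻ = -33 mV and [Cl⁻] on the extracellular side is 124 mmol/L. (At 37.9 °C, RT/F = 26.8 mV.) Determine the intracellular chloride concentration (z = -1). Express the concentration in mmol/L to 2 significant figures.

36 mmol/L

Nernst: E = (26.8/-1) · ln([out]/[in]), so ln([out]/[in]) = -33.0 × -1 / 26.8 = 1.2313.
[out]/[in] = e^(1.2313) = 3.426.
[in] = 124 / 3.426 = 36.2 mmol/L.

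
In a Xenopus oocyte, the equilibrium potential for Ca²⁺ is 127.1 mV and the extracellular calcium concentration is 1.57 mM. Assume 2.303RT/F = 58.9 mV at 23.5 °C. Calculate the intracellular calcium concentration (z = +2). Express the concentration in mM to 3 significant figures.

Nernst: E = (58.9/2) · log₁₀([out]/[in]), so log₁₀([out]/[in]) = 127.1 × 2 / 58.9 = 4.3158.
[out]/[in] = 10^(4.3158) = 2.069e+04.
[in] = 1.57 / 2.069e+04 = 7.588e-05 mM.

0.0000759 mM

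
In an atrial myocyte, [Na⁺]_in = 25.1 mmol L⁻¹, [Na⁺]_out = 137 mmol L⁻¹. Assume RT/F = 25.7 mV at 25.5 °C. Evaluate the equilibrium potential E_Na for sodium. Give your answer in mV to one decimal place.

43.6 mV

E = (25.7/z) · ln([Na⁺]_out/[Na⁺]_in) with z = +1.
= (25.7/1) · ln(137/25.1) = 25.70 · ln(5.458)
= 25.70 · (1.6971) = 43.62 mV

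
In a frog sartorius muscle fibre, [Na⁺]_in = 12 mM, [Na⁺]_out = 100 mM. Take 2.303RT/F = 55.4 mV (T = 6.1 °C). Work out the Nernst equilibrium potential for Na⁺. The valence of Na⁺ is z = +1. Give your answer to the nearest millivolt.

E = (55.4/z) · log₁₀([Na⁺]_out/[Na⁺]_in) with z = +1.
= (55.4/1) · log₁₀(100/12) = 55.40 · log₁₀(8.333)
= 55.40 · (0.9208) = 51.01 mV

51 mV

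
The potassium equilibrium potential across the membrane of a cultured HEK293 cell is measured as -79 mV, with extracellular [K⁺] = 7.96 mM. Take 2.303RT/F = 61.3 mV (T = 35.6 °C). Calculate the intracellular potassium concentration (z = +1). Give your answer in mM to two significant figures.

150 mM

Nernst: E = (61.3/1) · log₁₀([out]/[in]), so log₁₀([out]/[in]) = -79.0 × 1 / 61.3 = -1.2887.
[out]/[in] = 10^(-1.2887) = 0.05143.
[in] = 7.96 / 0.05143 = 154.8 mM.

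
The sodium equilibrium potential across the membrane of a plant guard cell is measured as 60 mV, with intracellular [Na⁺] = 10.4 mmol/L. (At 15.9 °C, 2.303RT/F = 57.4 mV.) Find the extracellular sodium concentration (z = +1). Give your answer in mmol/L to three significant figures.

115 mmol/L

Nernst: E = (57.4/1) · log₁₀([out]/[in]), so log₁₀([out]/[in]) = 60.0 × 1 / 57.4 = 1.0453.
[out]/[in] = 10^(1.0453) = 11.1.
[out] = 11.1 × 10.4 = 115.4 mmol/L.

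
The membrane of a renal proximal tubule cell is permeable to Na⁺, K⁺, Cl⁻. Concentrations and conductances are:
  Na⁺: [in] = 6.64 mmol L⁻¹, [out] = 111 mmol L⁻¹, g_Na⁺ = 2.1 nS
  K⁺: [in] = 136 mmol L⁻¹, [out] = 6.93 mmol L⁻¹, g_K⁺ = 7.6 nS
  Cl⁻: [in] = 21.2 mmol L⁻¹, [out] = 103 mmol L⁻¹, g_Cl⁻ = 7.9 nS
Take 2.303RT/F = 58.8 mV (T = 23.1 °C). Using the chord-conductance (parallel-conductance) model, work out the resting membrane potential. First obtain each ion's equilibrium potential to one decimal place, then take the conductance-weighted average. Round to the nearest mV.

E_Na⁺ = (58.8/1)·log₁₀(111/6.64) = 71.9 mV
E_K⁺ = (58.8/1)·log₁₀(6.93/136) = -76.0 mV
E_Cl⁻ = (58.8/-1)·log₁₀(103/21.2) = -40.4 mV
Vm = (Σ gᵢEᵢ)/(Σ gᵢ) = (2.1·71.9 + 7.6·-76.0 + 7.9·-40.4) / (2.1 + 7.6 + 7.9)
= -745.77 / 17.6 = -42.37 mV

-42 mV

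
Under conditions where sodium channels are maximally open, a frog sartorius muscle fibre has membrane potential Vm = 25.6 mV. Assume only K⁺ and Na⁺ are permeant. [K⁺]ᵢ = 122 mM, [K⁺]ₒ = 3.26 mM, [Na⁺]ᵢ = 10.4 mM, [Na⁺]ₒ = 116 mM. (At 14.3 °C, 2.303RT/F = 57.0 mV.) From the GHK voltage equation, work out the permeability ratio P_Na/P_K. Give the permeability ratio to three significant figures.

Let α = P_Na/P_K. GHK: Vm = 57.0·log₁₀[(Kₒ + α·Naₒ)/(Kᵢ + α·Naᵢ)].
10^(Vm/57.0) = 10^(25.6/57.0) = 2.8127
So 2.8127·(Kᵢ + α·Naᵢ) = Kₒ + α·Naₒ → α = (2.8127·122.0 − 3.26) / (116.0 − 2.8127·10.4)
α = (343.1 − 3.26) / (116.0 − 29.25) = 339.9/86.75 = 3.918

3.92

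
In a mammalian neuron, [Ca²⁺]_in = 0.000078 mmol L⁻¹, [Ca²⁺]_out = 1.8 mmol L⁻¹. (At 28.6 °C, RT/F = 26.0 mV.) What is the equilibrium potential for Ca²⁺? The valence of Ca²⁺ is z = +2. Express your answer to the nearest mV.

E = (26.0/z) · ln([Ca²⁺]_out/[Ca²⁺]_in) with z = +2.
= (26.0/2) · ln(1.8/0.000078) = 13.00 · ln(2.308e+04)
= 13.00 · (10.0466) = 130.61 mV

131 mV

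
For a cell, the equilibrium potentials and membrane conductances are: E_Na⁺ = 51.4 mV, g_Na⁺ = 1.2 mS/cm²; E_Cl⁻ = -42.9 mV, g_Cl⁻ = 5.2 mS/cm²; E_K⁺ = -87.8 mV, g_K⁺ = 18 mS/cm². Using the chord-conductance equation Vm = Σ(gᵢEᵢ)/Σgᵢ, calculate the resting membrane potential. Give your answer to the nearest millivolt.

Σ gᵢEᵢ = 1.2·(51.4) + 5.2·(-42.9) + 18·(-87.8) = -1741.80
Σ gᵢ = 1.2 + 5.2 + 18 = 24.4
Vm = -1741.80 / 24.4 = -71.39 mV

-71 mV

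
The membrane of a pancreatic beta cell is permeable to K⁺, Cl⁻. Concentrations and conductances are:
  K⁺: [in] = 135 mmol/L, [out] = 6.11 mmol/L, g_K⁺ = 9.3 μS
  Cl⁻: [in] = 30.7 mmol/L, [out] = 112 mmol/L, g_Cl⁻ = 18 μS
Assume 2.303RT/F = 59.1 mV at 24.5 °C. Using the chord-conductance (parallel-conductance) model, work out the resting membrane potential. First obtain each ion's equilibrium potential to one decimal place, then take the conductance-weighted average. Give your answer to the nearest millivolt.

-49 mV

E_K⁺ = (59.1/1)·log₁₀(6.11/135) = -79.4 mV
E_Cl⁻ = (59.1/-1)·log₁₀(112/30.7) = -33.2 mV
Vm = (Σ gᵢEᵢ)/(Σ gᵢ) = (9.3·-79.4 + 18·-33.2) / (9.3 + 18)
= -1336.02 / 27.3 = -48.94 mV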